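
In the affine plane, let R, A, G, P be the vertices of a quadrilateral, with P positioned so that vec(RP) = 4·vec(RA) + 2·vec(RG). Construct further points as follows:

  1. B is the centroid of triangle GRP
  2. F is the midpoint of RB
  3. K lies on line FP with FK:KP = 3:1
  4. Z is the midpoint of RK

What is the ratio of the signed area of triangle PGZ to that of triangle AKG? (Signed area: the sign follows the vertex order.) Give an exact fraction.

Choose coordinates R = (0, 0), A = (1, 0), G = (0, 1), P = (4, 2).
1. B is the centroid of triangle GRP ⇒ B = (4/3, 1)
2. F is the midpoint of RB ⇒ F = (2/3, 1/2)
3. K lies on line FP with FK:KP = 3:1 ⇒ K = (19/6, 13/8)
4. Z is the midpoint of RK ⇒ Z = (19/12, 13/16)
2·[PGZ] = 7/3, 2·[AKG] = 91/24
[PGZ]:[AKG] = 7/3:91/24 = 8/13

[PGZ]:[AKG] = 8/13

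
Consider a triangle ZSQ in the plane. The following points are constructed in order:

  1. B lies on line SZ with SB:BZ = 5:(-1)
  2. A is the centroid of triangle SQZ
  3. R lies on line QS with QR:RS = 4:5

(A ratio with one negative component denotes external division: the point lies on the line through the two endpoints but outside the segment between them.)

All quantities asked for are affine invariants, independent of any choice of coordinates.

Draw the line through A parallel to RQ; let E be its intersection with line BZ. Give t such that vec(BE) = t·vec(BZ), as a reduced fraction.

t = 11/3

Assign Z = (0, 0), S = (1, 0), Q = (0, 1) — the answer is frame-independent, so this choice is without loss of generality.
1. B lies on line SZ with SB:BZ = 5:(-1) ⇒ B = (-1/4, 0)
2. A is the centroid of triangle SQZ ⇒ A = (1/3, 1/3)
3. R lies on line QS with QR:RS = 4:5 ⇒ R = (4/9, 5/9)
through A parallel to RQ: direction (-4/9, 4/9); meets BZ at E = (2/3, 0)
E = B + t·(Z−B) with t = 11/3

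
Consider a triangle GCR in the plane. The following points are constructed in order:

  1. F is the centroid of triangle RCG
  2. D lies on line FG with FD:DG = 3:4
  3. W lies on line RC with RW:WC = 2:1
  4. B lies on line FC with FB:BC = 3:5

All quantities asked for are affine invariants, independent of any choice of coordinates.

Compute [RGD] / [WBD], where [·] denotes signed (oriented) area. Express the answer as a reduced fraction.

[RGD]:[WBD] = -4

Set G = (0, 0), C = (1, 0), R = (0, 1); any affine frame gives the same invariant.
1. F is the centroid of triangle RCG ⇒ F = (1/3, 1/3)
2. D lies on line FG with FD:DG = 3:4 ⇒ D = (4/21, 4/21)
3. W lies on line RC with RW:WC = 2:1 ⇒ W = (2/3, 1/3)
4. B lies on line FC with FB:BC = 3:5 ⇒ B = (7/12, 5/24)
2·[RGD] = 4/21, 2·[WBD] = -1/21
[RGD]:[WBD] = 4/21:-1/21 = -4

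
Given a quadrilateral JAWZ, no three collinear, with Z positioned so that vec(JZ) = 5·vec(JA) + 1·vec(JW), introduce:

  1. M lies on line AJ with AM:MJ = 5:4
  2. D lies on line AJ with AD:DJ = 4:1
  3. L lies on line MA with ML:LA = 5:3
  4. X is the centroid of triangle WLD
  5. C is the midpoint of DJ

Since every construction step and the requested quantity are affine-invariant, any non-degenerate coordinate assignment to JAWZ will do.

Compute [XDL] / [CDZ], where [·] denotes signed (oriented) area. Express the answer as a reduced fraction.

Choose coordinates J = (0, 0), A = (1, 0), W = (0, 1), Z = (5, 1).
1. M lies on line AJ with AM:MJ = 5:4 ⇒ M = (4/9, 0)
2. D lies on line AJ with AD:DJ = 4:1 ⇒ D = (1/5, 0)
3. L lies on line MA with ML:LA = 5:3 ⇒ L = (19/24, 0)
4. X is the centroid of triangle WLD ⇒ X = (119/360, 1/3)
5. C is the midpoint of DJ ⇒ C = (1/10, 0)
2·[XDL] = 71/360, 2·[CDZ] = 1/10
[XDL]:[CDZ] = 71/360:1/10 = 71/36

[XDL]:[CDZ] = 71/36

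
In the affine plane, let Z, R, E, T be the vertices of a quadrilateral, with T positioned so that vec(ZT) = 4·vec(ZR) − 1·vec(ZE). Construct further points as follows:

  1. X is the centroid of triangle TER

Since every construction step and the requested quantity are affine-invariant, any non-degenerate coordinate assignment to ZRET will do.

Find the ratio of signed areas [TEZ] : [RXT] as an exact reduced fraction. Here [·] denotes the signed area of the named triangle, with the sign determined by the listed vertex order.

[TEZ]:[RXT] = -6

Choose coordinates Z = (0, 0), R = (1, 0), E = (0, 1), T = (4, -1).
1. X is the centroid of triangle TER ⇒ X = (5/3, 0)
2·[TEZ] = 4, 2·[RXT] = -2/3
[TEZ]:[RXT] = 4:-2/3 = -6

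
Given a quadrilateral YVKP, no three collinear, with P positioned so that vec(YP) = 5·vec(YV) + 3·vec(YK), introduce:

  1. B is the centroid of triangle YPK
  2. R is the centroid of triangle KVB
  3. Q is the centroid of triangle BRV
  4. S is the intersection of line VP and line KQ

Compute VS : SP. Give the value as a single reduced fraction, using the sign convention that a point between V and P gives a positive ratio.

Work in coordinates with Y = (0, 0), V = (1, 0), K = (0, 1), P = (5, 3).
1. B is the centroid of triangle YPK ⇒ B = (5/3, 4/3)
2. R is the centroid of triangle KVB ⇒ R = (8/9, 7/9)
3. Q is the centroid of triangle BRV ⇒ Q = (32/27, 19/27)
4. S is the intersection of line VP and line KQ ⇒ S = (7/4, 9/16)
S = V + t·(P−V) with t = 3/16, so VS:SP = t:(1−t) = 3/16:13/16

VS:SP = 3/13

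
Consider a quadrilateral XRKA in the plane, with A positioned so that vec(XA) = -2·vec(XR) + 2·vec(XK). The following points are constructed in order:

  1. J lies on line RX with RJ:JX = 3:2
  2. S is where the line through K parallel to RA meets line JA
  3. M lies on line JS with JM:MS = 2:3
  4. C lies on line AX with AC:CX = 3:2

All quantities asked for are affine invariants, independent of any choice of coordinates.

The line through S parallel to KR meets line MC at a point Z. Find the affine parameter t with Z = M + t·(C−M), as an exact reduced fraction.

t = 33/8

Assign X = (0, 0), R = (1, 0), K = (0, 1), A = (-2, 2) — the answer is frame-independent, so this choice is without loss of generality.
1. J lies on line RX with RJ:JX = 3:2 ⇒ J = (2/5, 0)
2. S is where the line through K parallel to RA meets line JA ⇒ S = (-4, 11/3)
3. M lies on line JS with JM:MS = 2:3 ⇒ M = (-34/25, 22/15)
4. C lies on line AX with AC:CX = 3:2 ⇒ C = (-4/5, 4/5)
through S parallel to KR: direction (1, -1); meets MC at Z = (19/20, -77/60)
Z = M + t·(C−M) with t = 33/8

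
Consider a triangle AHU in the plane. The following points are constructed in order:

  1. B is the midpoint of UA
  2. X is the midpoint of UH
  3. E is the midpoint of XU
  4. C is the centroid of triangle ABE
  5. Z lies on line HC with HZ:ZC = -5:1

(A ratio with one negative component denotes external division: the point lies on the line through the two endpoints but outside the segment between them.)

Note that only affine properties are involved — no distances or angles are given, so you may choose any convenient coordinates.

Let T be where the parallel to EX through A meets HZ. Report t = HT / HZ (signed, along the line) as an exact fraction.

Assign A = (0, 0), H = (1, 0), U = (0, 1) — the answer is frame-independent, so this choice is without loss of generality.
1. B is the midpoint of UA ⇒ B = (0, 1/2)
2. X is the midpoint of UH ⇒ X = (1/2, 1/2)
3. E is the midpoint of XU ⇒ E = (1/4, 3/4)
4. C is the centroid of triangle ABE ⇒ C = (1/12, 5/12)
5. Z lies on line HC with HZ:ZC = -5:1 ⇒ Z = (-7/48, 25/48)
through A parallel to EX: direction (1/4, -1/4); meets HZ at T = (-5/6, 5/6)
T = H + t·(Z−H) with t = 8/5

t = 8/5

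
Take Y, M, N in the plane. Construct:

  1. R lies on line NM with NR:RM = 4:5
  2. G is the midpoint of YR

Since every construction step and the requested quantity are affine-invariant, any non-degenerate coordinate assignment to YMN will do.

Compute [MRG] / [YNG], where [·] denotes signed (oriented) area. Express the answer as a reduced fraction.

[MRG]:[YNG] = -5/4

Choose coordinates Y = (0, 0), M = (1, 0), N = (0, 1).
1. R lies on line NM with NR:RM = 4:5 ⇒ R = (4/9, 5/9)
2. G is the midpoint of YR ⇒ G = (2/9, 5/18)
2·[MRG] = 5/18, 2·[YNG] = -2/9
[MRG]:[YNG] = 5/18:-2/9 = -5/4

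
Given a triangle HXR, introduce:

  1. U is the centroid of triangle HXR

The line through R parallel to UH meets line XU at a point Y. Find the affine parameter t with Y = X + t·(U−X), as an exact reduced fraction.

Assign H = (0, 0), X = (1, 0), R = (0, 1) — the answer is frame-independent, so this choice is without loss of generality.
1. U is the centroid of triangle HXR ⇒ U = (1/3, 1/3)
through R parallel to UH: direction (-1/3, -1/3); meets XU at Y = (-1/3, 2/3)
Y = X + t·(U−X) with t = 2

t = 2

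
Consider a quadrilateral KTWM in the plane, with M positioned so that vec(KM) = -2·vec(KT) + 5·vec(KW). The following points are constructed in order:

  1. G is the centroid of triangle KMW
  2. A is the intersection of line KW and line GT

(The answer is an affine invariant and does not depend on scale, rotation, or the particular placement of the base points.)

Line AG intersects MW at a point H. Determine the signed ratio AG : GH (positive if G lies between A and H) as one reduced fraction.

AG:GH = -8/5

Choose coordinates K = (0, 0), T = (1, 0), W = (0, 1), M = (-2, 5).
1. G is the centroid of triangle KMW ⇒ G = (-2/3, 2)
2. A is the intersection of line KW and line GT ⇒ A = (0, 6/5)
line AG meets MW at H = (-1/4, 3/2)
G = A + t·(H−A) with t = 8/3, so AG:GH = 8/3:-5/3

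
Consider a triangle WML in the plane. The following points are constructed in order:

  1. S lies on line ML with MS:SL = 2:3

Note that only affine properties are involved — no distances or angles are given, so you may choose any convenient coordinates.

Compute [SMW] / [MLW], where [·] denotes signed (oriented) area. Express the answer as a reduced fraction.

[SMW]:[MLW] = -2/5

Work in coordinates with W = (0, 0), M = (1, 0), L = (0, 1).
1. S lies on line ML with MS:SL = 2:3 ⇒ S = (3/5, 2/5)
2·[SMW] = -2/5, 2·[MLW] = 1
[SMW]:[MLW] = -2/5:1 = -2/5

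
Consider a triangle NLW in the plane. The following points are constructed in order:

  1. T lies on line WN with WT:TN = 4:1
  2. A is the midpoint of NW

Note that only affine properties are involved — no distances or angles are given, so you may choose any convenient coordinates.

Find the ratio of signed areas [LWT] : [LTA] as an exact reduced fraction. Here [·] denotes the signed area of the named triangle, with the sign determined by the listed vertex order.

Work in coordinates with N = (0, 0), L = (1, 0), W = (0, 1).
1. T lies on line WN with WT:TN = 4:1 ⇒ T = (0, 1/5)
2. A is the midpoint of NW ⇒ A = (0, 1/2)
2·[LWT] = 4/5, 2·[LTA] = -3/10
[LWT]:[LTA] = 4/5:-3/10 = -8/3

[LWT]:[LTA] = -8/3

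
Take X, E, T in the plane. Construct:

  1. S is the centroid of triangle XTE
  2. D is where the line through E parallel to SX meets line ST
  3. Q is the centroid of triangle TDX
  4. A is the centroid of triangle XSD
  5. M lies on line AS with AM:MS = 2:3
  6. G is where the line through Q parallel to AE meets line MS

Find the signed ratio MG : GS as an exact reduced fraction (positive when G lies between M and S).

MG:GS = 4/5

Work in coordinates with X = (0, 0), E = (1, 0), T = (0, 1).
1. S is the centroid of triangle XTE ⇒ S = (1/3, 1/3)
2. D is where the line through E parallel to SX meets line ST ⇒ D = (2/3, -1/3)
3. Q is the centroid of triangle TDX ⇒ Q = (2/9, 2/9)
4. A is the centroid of triangle XSD ⇒ A = (1/3, 0)
5. M lies on line AS with AM:MS = 2:3 ⇒ M = (1/3, 2/15)
6. G is where the line through Q parallel to AE meets line MS ⇒ G = (1/3, 2/9)
G = M + t·(S−M) with t = 4/9, so MG:GS = t:(1−t) = 4/9:5/9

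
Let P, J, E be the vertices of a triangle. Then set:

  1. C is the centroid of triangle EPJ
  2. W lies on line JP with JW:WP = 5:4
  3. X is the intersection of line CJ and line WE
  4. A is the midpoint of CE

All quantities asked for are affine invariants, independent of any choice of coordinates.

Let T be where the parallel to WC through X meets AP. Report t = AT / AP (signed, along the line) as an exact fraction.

t = -2/49

Work in coordinates with P = (0, 0), J = (1, 0), E = (0, 1).
1. C is the centroid of triangle EPJ ⇒ C = (1/3, 1/3)
2. W lies on line JP with JW:WP = 5:4 ⇒ W = (4/9, 0)
3. X is the intersection of line CJ and line WE ⇒ X = (2/7, 5/14)
4. A is the midpoint of CE ⇒ A = (1/6, 2/3)
through X parallel to WC: direction (-1/9, 1/3); meets AP at T = (17/98, 34/49)
T = A + t·(P−A) with t = -2/49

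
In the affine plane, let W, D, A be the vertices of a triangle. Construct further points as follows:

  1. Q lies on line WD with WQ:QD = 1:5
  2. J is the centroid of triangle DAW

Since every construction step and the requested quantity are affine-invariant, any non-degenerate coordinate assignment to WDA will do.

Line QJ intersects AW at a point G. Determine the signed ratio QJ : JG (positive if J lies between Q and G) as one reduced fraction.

QJ:JG = -1/2

Set W = (0, 0), D = (1, 0), A = (0, 1); any affine frame gives the same invariant.
1. Q lies on line WD with WQ:QD = 1:5 ⇒ Q = (1/6, 0)
2. J is the centroid of triangle DAW ⇒ J = (1/3, 1/3)
line QJ meets AW at G = (0, -1/3)
J = Q + t·(G−Q) with t = -1, so QJ:JG = -1:2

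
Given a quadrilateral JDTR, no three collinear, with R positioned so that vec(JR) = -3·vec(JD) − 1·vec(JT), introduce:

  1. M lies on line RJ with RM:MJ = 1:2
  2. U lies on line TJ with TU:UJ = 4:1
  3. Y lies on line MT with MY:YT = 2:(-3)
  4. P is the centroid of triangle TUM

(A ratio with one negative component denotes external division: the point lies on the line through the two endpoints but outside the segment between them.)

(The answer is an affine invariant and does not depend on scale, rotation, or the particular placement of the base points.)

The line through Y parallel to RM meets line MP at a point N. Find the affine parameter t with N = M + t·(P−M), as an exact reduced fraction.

t = -5

Choose coordinates J = (0, 0), D = (1, 0), T = (0, 1), R = (-3, -1).
1. M lies on line RJ with RM:MJ = 1:2 ⇒ M = (-2, -2/3)
2. U lies on line TJ with TU:UJ = 4:1 ⇒ U = (0, 1/5)
3. Y lies on line MT with MY:YT = 2:(-3) ⇒ Y = (-6, -4)
4. P is the centroid of triangle TUM ⇒ P = (-2/3, 8/45)
through Y parallel to RM: direction (1, 1/3); meets MP at N = (-26/3, -44/9)
N = M + t·(P−M) with t = -5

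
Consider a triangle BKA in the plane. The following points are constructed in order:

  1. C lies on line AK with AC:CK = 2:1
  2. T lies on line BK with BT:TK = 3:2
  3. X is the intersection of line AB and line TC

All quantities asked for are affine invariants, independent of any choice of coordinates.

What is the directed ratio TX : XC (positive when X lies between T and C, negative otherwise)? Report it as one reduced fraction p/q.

TX:XC = -9/10

Assign B = (0, 0), K = (1, 0), A = (0, 1) — the answer is frame-independent, so this choice is without loss of generality.
1. C lies on line AK with AC:CK = 2:1 ⇒ C = (2/3, 1/3)
2. T lies on line BK with BT:TK = 3:2 ⇒ T = (3/5, 0)
3. X is the intersection of line AB and line TC ⇒ X = (0, -3)
X = T + t·(C−T) with t = -9, so TX:XC = t:(1−t) = -9:10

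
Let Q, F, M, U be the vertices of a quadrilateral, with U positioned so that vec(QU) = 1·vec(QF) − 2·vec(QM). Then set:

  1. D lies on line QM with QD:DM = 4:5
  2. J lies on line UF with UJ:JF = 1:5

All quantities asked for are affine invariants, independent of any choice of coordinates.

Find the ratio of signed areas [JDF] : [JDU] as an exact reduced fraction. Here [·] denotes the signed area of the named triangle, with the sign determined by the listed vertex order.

Set Q = (0, 0), F = (1, 0), M = (0, 1), U = (1, -2); any affine frame gives the same invariant.
1. D lies on line QM with QD:DM = 4:5 ⇒ D = (0, 4/9)
2. J lies on line UF with UJ:JF = 1:5 ⇒ J = (1, -5/3)
2·[JDF] = -5/3, 2·[JDU] = 1/3
[JDF]:[JDU] = -5/3:1/3 = -5

[JDF]:[JDU] = -5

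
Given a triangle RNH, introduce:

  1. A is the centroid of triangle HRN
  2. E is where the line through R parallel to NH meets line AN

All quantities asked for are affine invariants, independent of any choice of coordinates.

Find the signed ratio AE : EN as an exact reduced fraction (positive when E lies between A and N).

Work in coordinates with R = (0, 0), N = (1, 0), H = (0, 1).
1. A is the centroid of triangle HRN ⇒ A = (1/3, 1/3)
2. E is where the line through R parallel to NH meets line AN ⇒ E = (-1, 1)
E = A + t·(N−A) with t = -2, so AE:EN = t:(1−t) = -2:3

AE:EN = -2/3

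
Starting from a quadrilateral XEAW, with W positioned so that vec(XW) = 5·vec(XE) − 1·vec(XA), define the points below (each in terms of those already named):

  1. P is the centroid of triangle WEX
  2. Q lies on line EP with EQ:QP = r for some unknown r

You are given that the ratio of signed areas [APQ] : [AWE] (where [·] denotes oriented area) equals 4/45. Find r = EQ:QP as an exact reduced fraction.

r = 3/2

Choose coordinates X = (0, 0), E = (1, 0), A = (0, 1), W = (5, -1).
1. P is the centroid of triangle WEX ⇒ P = (2, -1/3)
2. With EQ:QP = r, write λ = r/(r+1) so Q = E + λ·(P−E); Q is affine-linear in λ
Every point depending on Q is an affine combination of Q and λ-independent points, so each such coordinate is linear in λ; the λ² term in each signed area is a multiple of (P−E)×(P−E) = 0, so 2·[APQ] and 2·[AWE] are each linear in λ. Evaluating at λ=0 and λ=1:
  2·[APQ] = 2/3·λ − 2/3,   2·[AWE] = -3
So [APQ]:[AWE] = (2/3·λ − 2/3) / (-3). Setting this equal to 4/45:
  2/3·λ − 2/3 = 4/45·(-3)  ⇒  λ = 3/5
Then r = λ/(1−λ) = (3/5)/(2/5) = 3/2. Check: with r = 3/2, Q = (8/5, -1/5) and [APQ]:[AWE] = 4/45 as required.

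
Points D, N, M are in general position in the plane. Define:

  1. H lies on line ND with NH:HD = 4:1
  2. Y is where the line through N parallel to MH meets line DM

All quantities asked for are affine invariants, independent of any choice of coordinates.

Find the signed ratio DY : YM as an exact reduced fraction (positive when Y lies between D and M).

Set D = (0, 0), N = (1, 0), M = (0, 1); any affine frame gives the same invariant.
1. H lies on line ND with NH:HD = 4:1 ⇒ H = (1/5, 0)
2. Y is where the line through N parallel to MH meets line DM ⇒ Y = (0, 5)
Y = D + t·(M−D) with t = 5, so DY:YM = t:(1−t) = 5:-4

DY:YM = -5/4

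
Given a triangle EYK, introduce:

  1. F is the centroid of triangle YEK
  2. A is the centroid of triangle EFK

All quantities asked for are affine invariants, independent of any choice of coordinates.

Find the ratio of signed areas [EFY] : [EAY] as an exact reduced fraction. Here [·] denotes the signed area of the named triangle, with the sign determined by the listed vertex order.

[EFY]:[EAY] = 3/4

Assign E = (0, 0), Y = (1, 0), K = (0, 1) — the answer is frame-independent, so this choice is without loss of generality.
1. F is the centroid of triangle YEK ⇒ F = (1/3, 1/3)
2. A is the centroid of triangle EFK ⇒ A = (1/9, 4/9)
2·[EFY] = -1/3, 2·[EAY] = -4/9
[EFY]:[EAY] = -1/3:-4/9 = 3/4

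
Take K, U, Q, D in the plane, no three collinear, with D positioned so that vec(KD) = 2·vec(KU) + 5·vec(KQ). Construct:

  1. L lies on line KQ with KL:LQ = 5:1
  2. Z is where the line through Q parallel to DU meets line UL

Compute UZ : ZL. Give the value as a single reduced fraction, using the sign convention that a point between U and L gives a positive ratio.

Set K = (0, 0), U = (1, 0), Q = (0, 1), D = (2, 5); any affine frame gives the same invariant.
1. L lies on line KQ with KL:LQ = 5:1 ⇒ L = (0, 5/6)
2. Z is where the line through Q parallel to DU meets line UL ⇒ Z = (-1/35, 6/7)
Z = U + t·(L−U) with t = 36/35, so UZ:ZL = t:(1−t) = 36/35:-1/35

UZ:ZL = -36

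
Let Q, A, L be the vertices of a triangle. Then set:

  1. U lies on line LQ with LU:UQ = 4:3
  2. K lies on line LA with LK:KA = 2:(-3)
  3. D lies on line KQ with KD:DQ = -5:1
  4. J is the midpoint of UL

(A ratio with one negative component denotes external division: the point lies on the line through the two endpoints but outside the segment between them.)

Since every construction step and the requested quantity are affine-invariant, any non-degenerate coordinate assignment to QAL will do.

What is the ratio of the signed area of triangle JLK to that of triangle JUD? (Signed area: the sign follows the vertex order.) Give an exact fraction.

Set Q = (0, 0), A = (1, 0), L = (0, 1); any affine frame gives the same invariant.
1. U lies on line LQ with LU:UQ = 4:3 ⇒ U = (0, 3/7)
2. K lies on line LA with LK:KA = 2:(-3) ⇒ K = (-2, 3)
3. D lies on line KQ with KD:DQ = -5:1 ⇒ D = (1/2, -3/4)
4. J is the midpoint of UL ⇒ J = (0, 5/7)
2·[JLK] = 4/7, 2·[JUD] = 1/7
[JLK]:[JUD] = 4/7:1/7 = 4

[JLK]:[JUD] = 4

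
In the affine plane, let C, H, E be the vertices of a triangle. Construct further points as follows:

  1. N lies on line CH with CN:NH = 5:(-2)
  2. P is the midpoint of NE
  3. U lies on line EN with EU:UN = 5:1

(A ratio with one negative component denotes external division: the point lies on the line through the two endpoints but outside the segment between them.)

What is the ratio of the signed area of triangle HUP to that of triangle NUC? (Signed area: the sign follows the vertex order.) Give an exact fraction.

[HUP]:[NUC] = 4/5

Work in coordinates with C = (0, 0), H = (1, 0), E = (0, 1).
1. N lies on line CH with CN:NH = 5:(-2) ⇒ N = (5/3, 0)
2. P is the midpoint of NE ⇒ P = (5/6, 1/2)
3. U lies on line EN with EU:UN = 5:1 ⇒ U = (25/18, 1/6)
2·[HUP] = 2/9, 2·[NUC] = 5/18
[HUP]:[NUC] = 2/9:5/18 = 4/5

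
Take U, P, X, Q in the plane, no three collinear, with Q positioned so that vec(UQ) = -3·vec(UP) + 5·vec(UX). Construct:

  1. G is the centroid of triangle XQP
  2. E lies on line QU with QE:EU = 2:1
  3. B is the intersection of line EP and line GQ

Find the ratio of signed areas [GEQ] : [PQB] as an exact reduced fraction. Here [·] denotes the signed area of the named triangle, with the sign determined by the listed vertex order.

[GEQ]:[PQB] = -152/45

Work in coordinates with U = (0, 0), P = (1, 0), X = (0, 1), Q = (-3, 5).
1. G is the centroid of triangle XQP ⇒ G = (-2/3, 2)
2. E lies on line QU with QE:EU = 2:1 ⇒ E = (-1, 5/3)
3. B is the intersection of line EP and line GQ ⇒ B = (13/19, 5/19)
2·[GEQ] = -16/9, 2·[PQB] = 10/19
[GEQ]:[PQB] = -16/9:10/19 = -152/45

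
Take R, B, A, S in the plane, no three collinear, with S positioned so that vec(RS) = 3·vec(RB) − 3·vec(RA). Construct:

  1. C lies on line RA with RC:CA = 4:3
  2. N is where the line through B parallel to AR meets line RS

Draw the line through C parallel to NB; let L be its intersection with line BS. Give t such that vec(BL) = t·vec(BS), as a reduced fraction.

t = -1/2

Assign R = (0, 0), B = (1, 0), A = (0, 1), S = (3, -3) — the answer is frame-independent, so this choice is without loss of generality.
1. C lies on line RA with RC:CA = 4:3 ⇒ C = (0, 4/7)
2. N is where the line through B parallel to AR meets line RS ⇒ N = (1, -1)
through C parallel to NB: direction (0, 1); meets BS at L = (0, 3/2)
L = B + t·(S−B) with t = -1/2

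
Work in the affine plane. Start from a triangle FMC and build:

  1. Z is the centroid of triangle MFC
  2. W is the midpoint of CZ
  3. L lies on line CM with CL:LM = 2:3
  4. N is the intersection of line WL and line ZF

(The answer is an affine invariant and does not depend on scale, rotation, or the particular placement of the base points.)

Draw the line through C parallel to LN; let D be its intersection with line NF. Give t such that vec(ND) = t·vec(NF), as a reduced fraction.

Choose coordinates F = (0, 0), M = (1, 0), C = (0, 1).
1. Z is the centroid of triangle MFC ⇒ Z = (1/3, 1/3)
2. W is the midpoint of CZ ⇒ W = (1/6, 2/3)
3. L lies on line CM with CL:LM = 2:3 ⇒ L = (2/5, 3/5)
4. N is the intersection of line WL and line ZF ⇒ N = (5/9, 5/9)
through C parallel to LN: direction (7/45, -2/45); meets NF at D = (7/9, 7/9)
D = N + t·(F−N) with t = -2/5

t = -2/5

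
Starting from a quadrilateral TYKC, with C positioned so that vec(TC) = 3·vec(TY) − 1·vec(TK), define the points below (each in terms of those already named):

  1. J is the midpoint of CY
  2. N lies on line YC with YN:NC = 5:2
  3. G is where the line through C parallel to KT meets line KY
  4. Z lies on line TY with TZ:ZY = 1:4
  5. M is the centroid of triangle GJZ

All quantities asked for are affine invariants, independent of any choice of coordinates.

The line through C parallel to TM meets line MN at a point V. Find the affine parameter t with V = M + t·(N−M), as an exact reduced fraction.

Set T = (0, 0), Y = (1, 0), K = (0, 1), C = (3, -1); any affine frame gives the same invariant.
1. J is the midpoint of CY ⇒ J = (2, -1/2)
2. N lies on line YC with YN:NC = 5:2 ⇒ N = (17/7, -5/7)
3. G is where the line through C parallel to KT meets line KY ⇒ G = (3, -2)
4. Z lies on line TY with TZ:ZY = 1:4 ⇒ Z = (1/5, 0)
5. M is the centroid of triangle GJZ ⇒ M = (26/15, -5/6)
through C parallel to TM: direction (26/15, -5/6); meets MN at V = (5969/2475, -71/99)
V = M + t·(N−M) with t = 161/165

t = 161/165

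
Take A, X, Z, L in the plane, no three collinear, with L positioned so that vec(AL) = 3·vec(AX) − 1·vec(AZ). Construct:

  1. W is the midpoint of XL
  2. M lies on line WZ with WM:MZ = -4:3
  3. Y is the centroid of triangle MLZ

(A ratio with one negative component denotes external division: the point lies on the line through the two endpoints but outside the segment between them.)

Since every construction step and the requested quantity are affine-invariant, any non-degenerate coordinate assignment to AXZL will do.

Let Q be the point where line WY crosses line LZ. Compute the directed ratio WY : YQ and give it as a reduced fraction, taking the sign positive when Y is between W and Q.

Work in coordinates with A = (0, 0), X = (1, 0), Z = (0, 1), L = (3, -1).
1. W is the midpoint of XL ⇒ W = (2, -1/2)
2. M lies on line WZ with WM:MZ = -4:3 ⇒ M = (-6, 11/2)
3. Y is the centroid of triangle MLZ ⇒ Y = (-1, 11/6)
line WY meets LZ at Q = (1/2, 2/3)
Y = W + t·(Q−W) with t = 2, so WY:YQ = 2:-1

WY:YQ = -2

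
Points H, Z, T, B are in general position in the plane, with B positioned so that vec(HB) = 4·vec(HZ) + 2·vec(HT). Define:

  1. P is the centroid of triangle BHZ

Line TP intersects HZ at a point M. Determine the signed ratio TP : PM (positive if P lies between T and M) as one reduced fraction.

Assign H = (0, 0), Z = (1, 0), T = (0, 1), B = (4, 2) — the answer is frame-independent, so this choice is without loss of generality.
1. P is the centroid of triangle BHZ ⇒ P = (5/3, 2/3)
line TP meets HZ at M = (5, 0)
P = T + t·(M−T) with t = 1/3, so TP:PM = 1/3:2/3

TP:PM = 1/2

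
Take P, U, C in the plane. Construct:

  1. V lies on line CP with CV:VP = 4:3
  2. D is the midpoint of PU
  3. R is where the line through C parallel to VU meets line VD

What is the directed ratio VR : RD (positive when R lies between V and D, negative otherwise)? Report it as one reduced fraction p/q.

VR:RD = -8/11

Choose coordinates P = (0, 0), U = (1, 0), C = (0, 1).
1. V lies on line CP with CV:VP = 4:3 ⇒ V = (0, 3/7)
2. D is the midpoint of PU ⇒ D = (1/2, 0)
3. R is where the line through C parallel to VU meets line VD ⇒ R = (-4/3, 11/7)
R = V + t·(D−V) with t = -8/3, so VR:RD = t:(1−t) = -8/3:11/3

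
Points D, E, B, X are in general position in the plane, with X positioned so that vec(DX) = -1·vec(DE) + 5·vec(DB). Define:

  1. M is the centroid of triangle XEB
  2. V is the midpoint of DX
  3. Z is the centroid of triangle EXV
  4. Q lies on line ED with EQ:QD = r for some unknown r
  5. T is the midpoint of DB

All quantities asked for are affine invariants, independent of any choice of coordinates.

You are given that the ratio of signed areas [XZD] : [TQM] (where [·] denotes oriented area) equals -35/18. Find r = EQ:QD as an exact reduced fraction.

Choose coordinates D = (0, 0), E = (1, 0), B = (0, 1), X = (-1, 5).
1. M is the centroid of triangle XEB ⇒ M = (0, 2)
2. V is the midpoint of DX ⇒ V = (-1/2, 5/2)
3. Z is the centroid of triangle EXV ⇒ Z = (-1/6, 5/2)
4. With EQ:QD = r, write λ = r/(r+1) so Q = E + λ·(D−E); Q is affine-linear in λ
5. T is the midpoint of DB ⇒ T = (0, 1/2)
Every point depending on Q is an affine combination of Q and λ-independent points, so each such coordinate is linear in λ; the λ² term in each signed area is a multiple of (D−E)×(D−E) = 0, so 2·[XZD] and 2·[TQM] are each linear in λ. Evaluating at λ=0 and λ=1:
  2·[XZD] = -5/3,   2·[TQM] = -3/2·λ + 3/2
So [XZD]:[TQM] = (-5/3) / (-3/2·λ + 3/2). Setting this equal to -35/18:
  -5/3 = -35/18·(-3/2·λ + 3/2)  ⇒  λ = 3/7
Then r = λ/(1−λ) = (3/7)/(4/7) = 3/4. Check: with r = 3/4, Q = (4/7, 0) and [XZD]:[TQM] = -35/18 as required.

r = 3/4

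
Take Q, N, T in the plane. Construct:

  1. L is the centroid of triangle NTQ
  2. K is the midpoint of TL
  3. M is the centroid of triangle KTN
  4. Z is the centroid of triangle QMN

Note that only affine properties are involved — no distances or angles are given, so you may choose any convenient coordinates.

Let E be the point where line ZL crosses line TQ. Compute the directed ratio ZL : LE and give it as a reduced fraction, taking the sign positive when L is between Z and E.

ZL:LE = 7/18

Choose coordinates Q = (0, 0), N = (1, 0), T = (0, 1).
1. L is the centroid of triangle NTQ ⇒ L = (1/3, 1/3)
2. K is the midpoint of TL ⇒ K = (1/6, 2/3)
3. M is the centroid of triangle KTN ⇒ M = (7/18, 5/9)
4. Z is the centroid of triangle QMN ⇒ Z = (25/54, 5/27)
line ZL meets TQ at E = (0, 5/7)
L = Z + t·(E−Z) with t = 7/25, so ZL:LE = 7/25:18/25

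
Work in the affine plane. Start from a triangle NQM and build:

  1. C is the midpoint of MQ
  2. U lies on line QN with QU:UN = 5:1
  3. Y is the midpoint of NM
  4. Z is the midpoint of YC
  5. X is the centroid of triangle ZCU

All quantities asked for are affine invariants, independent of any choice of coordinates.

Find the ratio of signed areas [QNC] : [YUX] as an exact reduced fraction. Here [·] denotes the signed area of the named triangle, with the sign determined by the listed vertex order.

[QNC]:[YUX] = -4

Choose coordinates N = (0, 0), Q = (1, 0), M = (0, 1).
1. C is the midpoint of MQ ⇒ C = (1/2, 1/2)
2. U lies on line QN with QU:UN = 5:1 ⇒ U = (1/6, 0)
3. Y is the midpoint of NM ⇒ Y = (0, 1/2)
4. Z is the midpoint of YC ⇒ Z = (1/4, 1/2)
5. X is the centroid of triangle ZCU ⇒ X = (11/36, 1/3)
2·[QNC] = -1/2, 2·[YUX] = 1/8
[QNC]:[YUX] = -1/2:1/8 = -4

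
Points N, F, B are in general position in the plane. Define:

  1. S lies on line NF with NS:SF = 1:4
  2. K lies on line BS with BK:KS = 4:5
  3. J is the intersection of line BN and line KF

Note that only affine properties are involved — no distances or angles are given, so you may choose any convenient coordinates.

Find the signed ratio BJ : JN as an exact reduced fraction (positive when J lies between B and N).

Choose coordinates N = (0, 0), F = (1, 0), B = (0, 1).
1. S lies on line NF with NS:SF = 1:4 ⇒ S = (1/5, 0)
2. K lies on line BS with BK:KS = 4:5 ⇒ K = (4/45, 5/9)
3. J is the intersection of line BN and line KF ⇒ J = (0, 25/41)
J = B + t·(N−B) with t = 16/41, so BJ:JN = t:(1−t) = 16/41:25/41

BJ:JN = 16/25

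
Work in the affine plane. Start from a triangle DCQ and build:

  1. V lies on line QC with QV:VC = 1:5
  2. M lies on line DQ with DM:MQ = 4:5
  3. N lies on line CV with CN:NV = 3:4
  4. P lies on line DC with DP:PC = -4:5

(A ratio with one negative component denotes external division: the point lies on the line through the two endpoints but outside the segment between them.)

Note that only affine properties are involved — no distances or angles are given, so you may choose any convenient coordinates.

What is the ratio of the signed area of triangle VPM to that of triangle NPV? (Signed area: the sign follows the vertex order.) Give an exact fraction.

Assign D = (0, 0), C = (1, 0), Q = (0, 1) — the answer is frame-independent, so this choice is without loss of generality.
1. V lies on line QC with QV:VC = 1:5 ⇒ V = (1/6, 5/6)
2. M lies on line DQ with DM:MQ = 4:5 ⇒ M = (0, 4/9)
3. N lies on line CV with CN:NV = 3:4 ⇒ N = (9/14, 5/14)
4. P lies on line DC with DP:PC = -4:5 ⇒ P = (-4, 0)
2·[VPM] = 40/27, 2·[NPV] = -50/21
[VPM]:[NPV] = 40/27:-50/21 = -28/45

[VPM]:[NPV] = -28/45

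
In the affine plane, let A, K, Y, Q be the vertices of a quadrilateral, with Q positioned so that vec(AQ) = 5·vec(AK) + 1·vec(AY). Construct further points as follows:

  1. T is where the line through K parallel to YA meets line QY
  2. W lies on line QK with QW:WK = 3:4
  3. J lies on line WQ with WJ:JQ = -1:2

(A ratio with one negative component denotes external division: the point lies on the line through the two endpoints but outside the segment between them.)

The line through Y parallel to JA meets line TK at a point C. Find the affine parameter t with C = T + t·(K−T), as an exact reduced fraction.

t = -1/11

Choose coordinates A = (0, 0), K = (1, 0), Y = (0, 1), Q = (5, 1).
1. T is where the line through K parallel to YA meets line QY ⇒ T = (1, 1)
2. W lies on line QK with QW:WK = 3:4 ⇒ W = (23/7, 4/7)
3. J lies on line WQ with WJ:JQ = -1:2 ⇒ J = (11/7, 1/7)
through Y parallel to JA: direction (-11/7, -1/7); meets TK at C = (1, 12/11)
C = T + t·(K−T) with t = -1/11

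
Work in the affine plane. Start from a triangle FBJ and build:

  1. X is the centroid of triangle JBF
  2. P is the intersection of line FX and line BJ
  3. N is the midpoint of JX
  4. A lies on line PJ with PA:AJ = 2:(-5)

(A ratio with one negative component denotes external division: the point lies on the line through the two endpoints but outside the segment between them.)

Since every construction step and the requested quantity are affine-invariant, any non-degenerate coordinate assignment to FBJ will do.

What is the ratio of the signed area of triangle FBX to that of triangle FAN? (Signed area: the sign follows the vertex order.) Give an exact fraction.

Set F = (0, 0), B = (1, 0), J = (0, 1); any affine frame gives the same invariant.
1. X is the centroid of triangle JBF ⇒ X = (1/3, 1/3)
2. P is the intersection of line FX and line BJ ⇒ P = (1/2, 1/2)
3. N is the midpoint of JX ⇒ N = (1/6, 2/3)
4. A lies on line PJ with PA:AJ = 2:(-5) ⇒ A = (5/6, 1/6)
2·[FBX] = 1/3, 2·[FAN] = 19/36
[FBX]:[FAN] = 1/3:19/36 = 12/19

[FBX]:[FAN] = 12/19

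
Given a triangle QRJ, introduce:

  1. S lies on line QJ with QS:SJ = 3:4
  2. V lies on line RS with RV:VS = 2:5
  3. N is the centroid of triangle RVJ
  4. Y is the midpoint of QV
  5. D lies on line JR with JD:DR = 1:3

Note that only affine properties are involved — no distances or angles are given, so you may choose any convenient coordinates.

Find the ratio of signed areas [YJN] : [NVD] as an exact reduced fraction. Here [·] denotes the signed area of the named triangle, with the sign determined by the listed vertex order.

Work in coordinates with Q = (0, 0), R = (1, 0), J = (0, 1).
1. S lies on line QJ with QS:SJ = 3:4 ⇒ S = (0, 3/7)
2. V lies on line RS with RV:VS = 2:5 ⇒ V = (5/7, 6/49)
3. N is the centroid of triangle RVJ ⇒ N = (4/7, 55/147)
4. Y is the midpoint of QV ⇒ Y = (5/14, 3/49)
5. D lies on line JR with JD:DR = 1:3 ⇒ D = (1/4, 3/4)
2·[YJN] = -46/147, 2·[NVD] = -4/147
[YJN]:[NVD] = -46/147:-4/147 = 23/2

[YJN]:[NVD] = 23/2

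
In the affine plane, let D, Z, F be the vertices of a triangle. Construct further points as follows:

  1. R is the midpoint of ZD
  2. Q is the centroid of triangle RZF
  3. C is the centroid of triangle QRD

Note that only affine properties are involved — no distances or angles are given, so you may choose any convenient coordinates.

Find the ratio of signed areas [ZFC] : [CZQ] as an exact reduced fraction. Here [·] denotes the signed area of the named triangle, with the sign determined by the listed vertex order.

Set D = (0, 0), Z = (1, 0), F = (0, 1); any affine frame gives the same invariant.
1. R is the midpoint of ZD ⇒ R = (1/2, 0)
2. Q is the centroid of triangle RZF ⇒ Q = (1/2, 1/3)
3. C is the centroid of triangle QRD ⇒ C = (1/3, 1/9)
2·[ZFC] = 5/9, 2·[CZQ] = 1/6
[ZFC]:[CZQ] = 5/9:1/6 = 10/3

[ZFC]:[CZQ] = 10/3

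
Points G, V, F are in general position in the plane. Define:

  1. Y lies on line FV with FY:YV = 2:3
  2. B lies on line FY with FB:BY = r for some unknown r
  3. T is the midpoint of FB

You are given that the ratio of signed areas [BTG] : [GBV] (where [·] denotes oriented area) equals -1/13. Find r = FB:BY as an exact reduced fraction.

Set G = (0, 0), V = (1, 0), F = (0, 1); any affine frame gives the same invariant.
1. Y lies on line FV with FY:YV = 2:3 ⇒ Y = (2/5, 3/5)
2. With FB:BY = r, write λ = r/(r+1) so B = F + λ·(Y−F); B is affine-linear in λ
3. T is the midpoint of FB ⇒ T is an affine combination of earlier points and hence also affine-linear in λ
Every point depending on B is an affine combination of B and λ-independent points, so each such coordinate is linear in λ; the λ² term in each signed area is a multiple of (Y−F)×(Y−F) = 0, so 2·[BTG] and 2·[GBV] are each linear in λ. Evaluating at λ=0 and λ=1:
  2·[BTG] = 1/5·λ,   2·[GBV] = 2/5·λ − 1
So [BTG]:[GBV] = (1/5·λ) / (2/5·λ − 1). Setting this equal to -1/13:
  1/5·λ = -1/13·(2/5·λ − 1)  ⇒  λ = 1/3
Then r = λ/(1−λ) = (1/3)/(2/3) = 1/2. Check: with r = 1/2, B = (2/15, 13/15) and [BTG]:[GBV] = -1/13 as required.

r = 1/2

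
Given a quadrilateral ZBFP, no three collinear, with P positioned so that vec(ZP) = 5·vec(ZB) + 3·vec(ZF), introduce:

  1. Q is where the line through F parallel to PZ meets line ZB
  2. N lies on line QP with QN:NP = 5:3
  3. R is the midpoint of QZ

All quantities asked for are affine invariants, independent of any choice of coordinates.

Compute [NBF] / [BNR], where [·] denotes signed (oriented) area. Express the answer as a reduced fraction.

[NBF]:[BNR] = -54/55

Assign Z = (0, 0), B = (1, 0), F = (0, 1), P = (5, 3) — the answer is frame-independent, so this choice is without loss of generality.
1. Q is where the line through F parallel to PZ meets line ZB ⇒ Q = (-5/3, 0)
2. N lies on line QP with QN:NP = 5:3 ⇒ N = (5/2, 15/8)
3. R is the midpoint of QZ ⇒ R = (-5/6, 0)
2·[NBF] = -27/8, 2·[BNR] = 55/16
[NBF]:[BNR] = -27/8:55/16 = -54/55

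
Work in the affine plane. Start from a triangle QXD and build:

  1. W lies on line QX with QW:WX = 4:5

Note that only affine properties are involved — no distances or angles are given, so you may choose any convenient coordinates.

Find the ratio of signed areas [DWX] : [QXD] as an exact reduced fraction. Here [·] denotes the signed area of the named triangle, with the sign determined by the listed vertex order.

Set Q = (0, 0), X = (1, 0), D = (0, 1); any affine frame gives the same invariant.
1. W lies on line QX with QW:WX = 4:5 ⇒ W = (4/9, 0)
2·[DWX] = 5/9, 2·[QXD] = 1
[DWX]:[QXD] = 5/9:1 = 5/9

[DWX]:[QXD] = 5/9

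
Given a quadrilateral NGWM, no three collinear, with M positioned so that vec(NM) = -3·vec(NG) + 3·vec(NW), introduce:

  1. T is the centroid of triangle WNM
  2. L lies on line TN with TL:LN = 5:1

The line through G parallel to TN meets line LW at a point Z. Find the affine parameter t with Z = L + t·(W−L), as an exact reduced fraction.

Assign N = (0, 0), G = (1, 0), W = (0, 1), M = (-3, 3) — the answer is frame-independent, so this choice is without loss of generality.
1. T is the centroid of triangle WNM ⇒ T = (-1, 4/3)
2. L lies on line TN with TL:LN = 5:1 ⇒ L = (-1/6, 2/9)
through G parallel to TN: direction (1, -4/3); meets LW at Z = (1/18, 34/27)
Z = L + t·(W−L) with t = 4/3

t = 4/3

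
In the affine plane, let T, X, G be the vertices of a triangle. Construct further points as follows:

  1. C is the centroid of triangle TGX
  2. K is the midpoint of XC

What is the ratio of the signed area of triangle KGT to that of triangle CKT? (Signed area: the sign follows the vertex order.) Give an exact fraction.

Assign T = (0, 0), X = (1, 0), G = (0, 1) — the answer is frame-independent, so this choice is without loss of generality.
1. C is the centroid of triangle TGX ⇒ C = (1/3, 1/3)
2. K is the midpoint of XC ⇒ K = (2/3, 1/6)
2·[KGT] = 2/3, 2·[CKT] = -1/6
[KGT]:[CKT] = 2/3:-1/6 = -4

[KGT]:[CKT] = -4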